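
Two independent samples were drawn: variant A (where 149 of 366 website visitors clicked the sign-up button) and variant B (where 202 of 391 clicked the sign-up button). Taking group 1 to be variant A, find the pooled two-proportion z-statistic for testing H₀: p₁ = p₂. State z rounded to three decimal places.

z = -3.020

Sample proportions: p̂₁ = 149/366 = 0.40710 and p̂₂ = 202/391 = 0.51662.
Pooled p̂ = (149+202)/(366+391) = 351/757 = 0.46367.
SE = √[p̂(1−p̂)(1/n₁+1/n₂)] = √[0.46367·0.53633·(1/366+1/391)] ≈ 0.036269.
z = -0.10952/0.036269 = -3.020.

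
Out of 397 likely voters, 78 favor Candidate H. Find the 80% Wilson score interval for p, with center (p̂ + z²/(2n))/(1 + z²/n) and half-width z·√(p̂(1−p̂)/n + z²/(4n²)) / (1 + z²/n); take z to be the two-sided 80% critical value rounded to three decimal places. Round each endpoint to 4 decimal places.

(0.1722, 0.2233)

p̂ = 78/397 = 0.19647; z = 1.282, so z² = 1.643524.
1 + z²/n = 1.004140.
Center = (0.19647 + 0.002070)/1.004140 = 0.19772.
Radicand: p̂(1−p̂)/n + z²/(4n²) = 0.000397662 + 0.000002607 = 0.000400269.
Half-width = 1.282·√0.000400269/1.004140 = 0.02554.
CI: 0.19772 ± 0.02554 = (0.1722, 0.2233).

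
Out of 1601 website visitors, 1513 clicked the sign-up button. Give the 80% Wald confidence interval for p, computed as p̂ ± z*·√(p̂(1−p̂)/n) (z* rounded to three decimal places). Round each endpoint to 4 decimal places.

(0.9377, 0.9523)

Sample proportion p̂ = 1513/1601 = 0.94503.
SE = √(p̂(1−p̂)/n) = √(0.051944/1601) = 0.005696.
The 80% critical value is z* = 1.282.
Margin = 1.282·0.005696 = 0.00730.
Interval: 0.94503 ± 0.00730 → (0.9377, 0.9523).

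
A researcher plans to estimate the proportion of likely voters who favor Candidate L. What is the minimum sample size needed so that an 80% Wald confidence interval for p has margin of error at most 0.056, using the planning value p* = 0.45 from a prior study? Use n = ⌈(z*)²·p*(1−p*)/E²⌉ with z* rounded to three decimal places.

n = 130

For 80% confidence, z* = 1.282.
p*(1−p*) = 0.45·0.55 = 0.2475.
(z*)²·p*(1−p*)/E² = 1.643524·0.2475/0.003136 = 129.711.
⌈129.711⌉ = 130.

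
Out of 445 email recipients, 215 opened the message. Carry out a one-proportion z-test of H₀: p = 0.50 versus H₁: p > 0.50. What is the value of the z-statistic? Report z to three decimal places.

z = -0.711

The sample proportion is 215/445 = 0.48315.
Under H₀, SE = √(p₀(1−p₀)/n) = √(0.50·0.50/445) = √0.000561798 = 0.023702.
z = (0.48315 − 0.50)/0.023702 = -0.01685/0.023702 = -0.711.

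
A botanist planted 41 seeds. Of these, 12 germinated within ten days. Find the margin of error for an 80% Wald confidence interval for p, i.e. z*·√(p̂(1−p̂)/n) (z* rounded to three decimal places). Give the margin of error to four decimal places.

The sample proportion is 12/41 = 0.29268.
Standard error of p̂: √(0.207020/41) = √0.005049259 = 0.071058.
z* = 1.282 at the 80% level.
So ME = 0.0911.

ME = 0.0911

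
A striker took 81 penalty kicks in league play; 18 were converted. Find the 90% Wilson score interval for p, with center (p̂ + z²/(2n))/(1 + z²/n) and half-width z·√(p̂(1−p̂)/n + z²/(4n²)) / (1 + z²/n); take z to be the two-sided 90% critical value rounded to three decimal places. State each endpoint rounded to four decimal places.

(0.1559, 0.3065)

p̂ = 18/81 = 0.22222; z = 1.645, so z² = 2.706025.
1 + z²/n = 1.033408.
Adjusted center: (0.22222 + z²/(2n))/1.033408 = 0.23120.
Radicand: p̂(1−p̂)/n + z²/(4n²) = 0.002133821 + 0.000103110 = 0.002236931.
Half-width = 1.645·√0.002236931/1.033408 = 0.07529.
So the interval runs from 0.1559 to 0.3065.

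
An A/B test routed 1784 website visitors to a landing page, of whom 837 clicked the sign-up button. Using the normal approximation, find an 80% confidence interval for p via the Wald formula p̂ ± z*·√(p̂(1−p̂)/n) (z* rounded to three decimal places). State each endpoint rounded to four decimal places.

(0.4540, 0.4843)

Sample proportion p̂ = 837/1784 = 0.46917.
SE(p̂) = √(0.46917·0.53083/1784) = 0.011815.
z* = 1.282 at the 80% level.
Margin of error: 1.282 × 0.011815 = 0.01515.
Interval: 0.46917 ± 0.01515 → (0.4540, 0.4843).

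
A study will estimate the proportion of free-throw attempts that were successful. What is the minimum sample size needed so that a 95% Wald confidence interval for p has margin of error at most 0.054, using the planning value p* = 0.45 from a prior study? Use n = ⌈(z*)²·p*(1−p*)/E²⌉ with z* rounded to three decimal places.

z* = 1.960 at the 95% level.
p*(1−p*) = 0.45·0.55 = 0.2475.
Required n before rounding: 3.841600 × 0.2475 / 0.054² = 326.062.
Rounding up, n = 327.

n = 327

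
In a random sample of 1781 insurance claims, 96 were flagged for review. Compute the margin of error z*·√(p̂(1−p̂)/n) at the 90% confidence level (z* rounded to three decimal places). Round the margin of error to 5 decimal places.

p̂ = 96/1781 = 0.05390.
SE(p̂) = √(0.05390·0.94610/1781) = 0.005351.
z* = 1.645 at the 90% level.
Margin of error = z*·SE = 1.645 × 0.005351 = 0.00880.

ME = 0.00880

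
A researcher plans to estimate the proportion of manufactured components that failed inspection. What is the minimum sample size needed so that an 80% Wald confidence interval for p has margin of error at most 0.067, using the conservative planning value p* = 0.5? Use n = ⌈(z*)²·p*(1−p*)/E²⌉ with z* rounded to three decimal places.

The 80% critical value is z* = 1.282.
p*(1−p*) = 0.2500.
(z*)²·p*(1−p*)/E² = 1.643524·0.2500/0.004489 = 91.531.
Rounding up, n = 92.

n = 92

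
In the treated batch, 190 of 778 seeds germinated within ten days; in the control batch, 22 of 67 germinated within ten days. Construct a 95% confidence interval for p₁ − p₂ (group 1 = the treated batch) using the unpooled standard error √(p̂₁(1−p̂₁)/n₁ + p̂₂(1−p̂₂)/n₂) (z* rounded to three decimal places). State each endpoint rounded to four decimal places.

(-0.2006, 0.0323)

p̂₁ = 0.24422, p̂₂ = 0.32836, so the observed difference is -0.08414.
SE = √(0.000237242 + 0.003291628) = √0.003528870 = 0.059404.
The 95% critical value is z* = 1.960. Margin = 1.960·0.059404 = 0.11643.
CI: -0.08414 ± 0.11643 = (-0.2006, 0.0323).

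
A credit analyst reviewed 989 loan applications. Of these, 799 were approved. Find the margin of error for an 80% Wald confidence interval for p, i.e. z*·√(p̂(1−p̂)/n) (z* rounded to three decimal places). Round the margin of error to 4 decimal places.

With x = 799 successes in n = 989, p̂ = 0.80789.
SE(p̂) = √(0.80789·0.19211/989) = 0.012527.
z* = 1.282 at the 80% level.
Margin of error = z*·SE = 1.282 × 0.012527 = 0.0161.

ME = 0.0161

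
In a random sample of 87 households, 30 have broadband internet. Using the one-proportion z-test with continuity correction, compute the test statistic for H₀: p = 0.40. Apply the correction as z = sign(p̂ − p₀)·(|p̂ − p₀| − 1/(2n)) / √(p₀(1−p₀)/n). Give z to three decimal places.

z = -0.941

The sample proportion is 30/87 = 0.34483. p̂ − p₀ = -0.055172.
Continuity correction 1/(2n) = 1/174 = 0.005747.
Corrected numerator: |-0.055172| − 0.005747 = 0.049425.
Null standard error: √(0.40·0.60/87) = √0.002758621 = 0.052523.
z = −0.049425/0.052523 = -0.941.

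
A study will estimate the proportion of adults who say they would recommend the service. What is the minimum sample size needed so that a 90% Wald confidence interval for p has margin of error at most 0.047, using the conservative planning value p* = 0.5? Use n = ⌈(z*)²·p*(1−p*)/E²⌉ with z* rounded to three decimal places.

z* = 1.645 at the 90% level.
p*(1−p*) = 0.2500.
Required n before rounding: 2.706025 × 0.2500 / 0.047² = 306.250.
Rounding up, n = 307.

n = 307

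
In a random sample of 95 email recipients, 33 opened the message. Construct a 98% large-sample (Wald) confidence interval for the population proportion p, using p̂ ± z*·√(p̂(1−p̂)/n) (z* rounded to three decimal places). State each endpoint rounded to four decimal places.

Sample proportion p̂ = 33/95 = 0.34737.
Standard error of p̂: √(0.226704/95) = √0.002386354 = 0.048850.
The 98% critical value is z* = 2.326.
Margin of error: 2.326 × 0.048850 = 0.11363.
CI: 0.34737 ± 0.11363 = (0.2337, 0.4610).

(0.2337, 0.4610)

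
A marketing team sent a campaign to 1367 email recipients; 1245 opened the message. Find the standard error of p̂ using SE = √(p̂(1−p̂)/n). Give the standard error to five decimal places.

The sample proportion is 1245/1367 = 0.91075.
p̂(1−p̂) = 0.081284.
Dividing by n and taking the root: √0.000059462 = 0.00771.

SE = 0.00771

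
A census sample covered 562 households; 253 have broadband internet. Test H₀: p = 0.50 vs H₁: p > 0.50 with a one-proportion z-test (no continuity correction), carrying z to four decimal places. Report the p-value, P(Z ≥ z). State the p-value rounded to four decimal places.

p-value = 0.9909

p̂ = 253/562 = 0.45018.
SE₀ = √(0.50·0.50/562) = 0.021091.
Test statistic (full precision, shown to 4 dp): z = (253/562 − 0.50)/SE₀ ≈ -2.3622.
p-value = P(Z ≥ z) with z = -2.3622 → 0.9909.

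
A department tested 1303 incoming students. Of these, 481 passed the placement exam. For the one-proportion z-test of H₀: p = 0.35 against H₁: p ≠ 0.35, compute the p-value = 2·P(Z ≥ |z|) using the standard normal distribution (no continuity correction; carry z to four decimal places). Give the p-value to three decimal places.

p-value = 0.147

The sample proportion is 481/1303 = 0.36915.
Under H₀, SE = √(p₀(1−p₀)/n) = √(0.35·0.65/1303) = √0.000174597 = 0.013214.
Test statistic (full precision, shown to 4 dp): z = (481/1303 − 0.35)/SE₀ ≈ 1.4491.
p-value = 2·P(Z ≥ |z|) with z = 1.4491 → 0.147.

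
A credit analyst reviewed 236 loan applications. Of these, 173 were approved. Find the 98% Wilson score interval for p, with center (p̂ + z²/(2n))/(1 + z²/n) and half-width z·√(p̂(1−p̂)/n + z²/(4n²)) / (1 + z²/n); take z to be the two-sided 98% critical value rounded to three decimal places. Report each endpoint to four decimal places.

Here p̂ = 173/236 = 0.73305 and z = 2.326 (z² = 5.410276).
1 + z²/n = 1.022925.
Adjusted center: (0.73305 + z²/(2n))/1.022925 = 0.72783.
Radicand: p̂(1−p̂)/n + z²/(4n²) = 0.000829183 + 0.000024285 = 0.000853468.
Half-width = z·√(radicand)/denom = 2.326·0.029214/1.022925 = 0.06643.
Interval: 0.72783 ± 0.06643 → (0.6614, 0.7943).

(0.6614, 0.7943)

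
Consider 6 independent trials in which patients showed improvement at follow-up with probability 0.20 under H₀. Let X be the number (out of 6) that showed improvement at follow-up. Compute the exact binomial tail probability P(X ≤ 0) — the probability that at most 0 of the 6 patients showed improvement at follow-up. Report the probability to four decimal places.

X ~ Binomial(n=6, p=0.20).
P(X ≤ 0) = C(6,0)·0.20^0·0.80^6.
= 0.262144 = 0.2621.

P = 0.2621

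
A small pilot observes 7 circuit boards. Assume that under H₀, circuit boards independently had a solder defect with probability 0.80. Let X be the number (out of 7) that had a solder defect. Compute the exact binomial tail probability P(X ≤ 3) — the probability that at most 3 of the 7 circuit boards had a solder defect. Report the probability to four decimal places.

X ~ Binomial(n=7, p=0.80).
P(X ≤ 3) = C(7,0)·0.80^0·0.20^7 + C(7,1)·0.80^1·0.20^6 + C(7,2)·0.80^2·0.20^5 + C(7,3)·0.80^3·0.20^4.
= 0.000013 + 0.000358 + 0.004301 + 0.028672 = 0.0333.

P = 0.0333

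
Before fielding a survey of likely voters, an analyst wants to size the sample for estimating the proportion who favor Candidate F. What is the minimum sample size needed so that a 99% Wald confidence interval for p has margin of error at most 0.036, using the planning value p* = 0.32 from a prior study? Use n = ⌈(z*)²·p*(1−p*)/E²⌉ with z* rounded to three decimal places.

The 99% critical value is z* = 2.576.
p*(1−p*) = 0.2176.
(z*)²·p*(1−p*)/E² = 6.635776·0.2176/0.001296 = 1114.155.
⌈1114.155⌉ = 1115.

n = 1115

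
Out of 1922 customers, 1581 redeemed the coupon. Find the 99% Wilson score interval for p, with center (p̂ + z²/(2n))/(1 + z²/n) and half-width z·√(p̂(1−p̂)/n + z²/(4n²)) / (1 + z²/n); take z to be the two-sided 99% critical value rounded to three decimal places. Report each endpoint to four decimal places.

(0.7990, 0.8439)

Here p̂ = 1581/1922 = 0.82258 and z = 2.576 (z² = 6.635776).
Denominator 1 + z²/n = 1 + 6.635776/1922 = 1.003453.
Adjusted center: (0.82258 + z²/(2n))/1.003453 = 0.82147.
Radicand: p̂(1−p̂)/n + z²/(4n²) = 0.000075932 + 0.000000449 = 0.000076381.
Half-width = 2.576·√0.000076381/1.003453 = 0.02244.
CI: 0.82147 ± 0.02244 = (0.7990, 0.8439).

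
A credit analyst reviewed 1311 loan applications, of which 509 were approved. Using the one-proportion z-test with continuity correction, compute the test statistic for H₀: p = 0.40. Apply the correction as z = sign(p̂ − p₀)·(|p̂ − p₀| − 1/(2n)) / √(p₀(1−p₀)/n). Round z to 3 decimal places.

z = -0.840

Sample proportion p̂ = 509/1311 = 0.38825. p̂ − p₀ = -0.011747.
Continuity correction 1/(2n) = 1/2622 = 0.000381.
Corrected numerator: |-0.011747| − 0.000381 = 0.011366.
SE₀ = √(0.40·0.60/1311) = 0.013530.
z = −0.011366/0.013530 = -0.840.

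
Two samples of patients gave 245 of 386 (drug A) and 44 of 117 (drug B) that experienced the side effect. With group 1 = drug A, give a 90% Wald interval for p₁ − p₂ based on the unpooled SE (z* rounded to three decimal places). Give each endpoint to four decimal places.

(0.1747, 0.3426)

p̂₁ = 245/386 = 0.63472, p̂₂ = 44/117 = 0.37607; p̂₁ − p̂₂ = 0.25865.
SE = √(0.000600652 + 0.002005478) = √0.002606130 = 0.051050.
The 90% critical value is z* = 1.645. Margin = 1.645·0.051050 = 0.08398.
So the interval runs from 0.1747 to 0.3426.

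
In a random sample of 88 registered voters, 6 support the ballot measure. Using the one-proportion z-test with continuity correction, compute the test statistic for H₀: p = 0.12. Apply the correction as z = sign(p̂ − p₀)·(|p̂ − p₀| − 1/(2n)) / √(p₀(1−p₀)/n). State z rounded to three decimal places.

The sample proportion is 6/88 = 0.06818. p̂ − p₀ = -0.051818.
Continuity correction 1/(2n) = 1/176 = 0.005682.
Corrected numerator: |-0.051818| − 0.005682 = 0.046136.
Null standard error: √(0.12·0.88/88) = √0.001200000 = 0.034641.
z = (−)0.046136/0.034641 = -1.332.

z = -1.332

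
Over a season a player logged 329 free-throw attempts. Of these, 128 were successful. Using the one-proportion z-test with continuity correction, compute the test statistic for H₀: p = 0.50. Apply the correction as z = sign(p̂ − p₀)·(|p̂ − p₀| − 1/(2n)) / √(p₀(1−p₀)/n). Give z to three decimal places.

z = -3.969

With x = 128 successes in n = 329, p̂ = 0.38906. p̂ − p₀ = -0.110942.
1/(2n) = 0.001520.
Corrected numerator: |-0.110942| − 0.001520 = 0.109422.
Under H₀, SE = √(p₀(1−p₀)/n) = √(0.50·0.50/329) = √0.000759878 = 0.027566.
z = (−)0.109422/0.027566 = -3.969.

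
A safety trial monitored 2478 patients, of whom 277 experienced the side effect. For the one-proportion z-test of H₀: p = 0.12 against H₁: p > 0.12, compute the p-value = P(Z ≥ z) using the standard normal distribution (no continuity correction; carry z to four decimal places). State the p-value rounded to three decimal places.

The sample proportion is 277/2478 = 0.11178.
SE₀ = √(0.12·0.88/2478) = 0.006528.
Test statistic (full precision, shown to 4 dp): z = (277/2478 − 0.12)/SE₀ ≈ -1.2586.
From the standard normal, P(Z ≥ z) = 0.896.

p-value = 0.896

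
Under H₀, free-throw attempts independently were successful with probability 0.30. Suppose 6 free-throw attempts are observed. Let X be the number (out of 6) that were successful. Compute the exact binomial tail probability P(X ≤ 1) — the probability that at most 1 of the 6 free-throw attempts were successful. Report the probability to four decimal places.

X ~ Binomial(n=6, p=0.30).
P(X ≤ 1) = C(6,0)·0.30^0·0.70^6 + C(6,1)·0.30^1·0.70^5.
= 0.117649 + 0.302526 = 0.4202.

P = 0.4202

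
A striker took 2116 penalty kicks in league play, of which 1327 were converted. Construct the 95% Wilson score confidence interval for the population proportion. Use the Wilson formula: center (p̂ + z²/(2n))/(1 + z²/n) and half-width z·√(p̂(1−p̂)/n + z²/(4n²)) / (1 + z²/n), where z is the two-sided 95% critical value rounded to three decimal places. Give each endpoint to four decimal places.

Here p̂ = 1327/2116 = 0.62713 and z = 1.960 (z² = 3.841600).
1 + z²/n = 1.001816.
Center = (0.62713 + 0.000908)/1.001816 = 0.62690.
Radicand: p̂(1−p̂)/n + z²/(4n²) = 0.000110510 + 0.000000214 = 0.000110724.
Half-width = z·√(radicand)/denom = 1.960·0.010523/1.001816 = 0.02059.
Interval: 0.62690 ± 0.02059 → (0.6063, 0.6475).

(0.6063, 0.6475)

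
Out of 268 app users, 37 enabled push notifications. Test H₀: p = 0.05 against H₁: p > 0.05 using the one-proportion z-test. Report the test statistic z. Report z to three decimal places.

The sample proportion is 37/268 = 0.13806.
Null standard error: √(0.05·0.95/268) = √0.000177239 = 0.013313.
Test statistic: z = 0.08806/0.013313 = 6.615.

z = 6.615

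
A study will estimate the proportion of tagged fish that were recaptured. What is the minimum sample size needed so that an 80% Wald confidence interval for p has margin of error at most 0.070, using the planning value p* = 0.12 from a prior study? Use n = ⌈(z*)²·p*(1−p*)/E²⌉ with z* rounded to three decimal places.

z* = 1.282 at the 80% level.
p*(1−p*) = 0.1056.
Required n before rounding: 1.643524 × 0.1056 / 0.070² = 35.420.
⌈35.420⌉ = 36.

n = 36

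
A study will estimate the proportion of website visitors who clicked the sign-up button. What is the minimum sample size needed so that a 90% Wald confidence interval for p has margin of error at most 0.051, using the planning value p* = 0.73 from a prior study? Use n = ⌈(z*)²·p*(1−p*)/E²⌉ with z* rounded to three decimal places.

n = 206

For 90% confidence, z* = 1.645.
p*(1−p*) = 0.73·0.27 = 0.1971.
Required n before rounding: 2.706025 × 0.1971 / 0.051² = 205.059.
Rounding up, n = 206.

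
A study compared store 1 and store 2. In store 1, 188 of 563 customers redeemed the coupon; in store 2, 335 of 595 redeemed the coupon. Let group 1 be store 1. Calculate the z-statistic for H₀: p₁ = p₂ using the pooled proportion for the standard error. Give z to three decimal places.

p̂₁ = 188/563 = 0.33393, p̂₂ = 335/595 = 0.56303.
Pooling: p̂ = 523/1158 = 0.45164.
SE = √[p̂(1−p̂)(1/n₁+1/n₂)] = √[0.45164·0.54836·(1/563+1/595)] ≈ 0.029260.
z = (p̂₁ − p̂₂)/SE = (0.33393 − 0.56303)/0.029260 = -0.22910/0.029260 = -7.830.

z = -7.830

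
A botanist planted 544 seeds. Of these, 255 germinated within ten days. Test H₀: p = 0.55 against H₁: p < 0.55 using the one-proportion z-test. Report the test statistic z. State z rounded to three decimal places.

The sample proportion is 255/544 = 0.46875.
Under H₀, SE = √(p₀(1−p₀)/n) = √(0.55·0.45/544) = √0.000454963 = 0.021330.
z = (p̂ − p₀)/SE = (0.46875 − 0.55)/0.021330 = -3.809.

z = -3.809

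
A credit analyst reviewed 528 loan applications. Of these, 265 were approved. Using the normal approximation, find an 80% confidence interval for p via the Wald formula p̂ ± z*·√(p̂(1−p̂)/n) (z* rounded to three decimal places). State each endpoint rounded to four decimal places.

p̂ = 265/528 = 0.50189.
SE(p̂) = √(0.50189·0.49811/528) = 0.021760.
z* = 1.282 at the 80% level.
Margin = 1.282·0.021760 = 0.02790.
So the interval runs from 0.4740 to 0.5298.

(0.4740, 0.5298)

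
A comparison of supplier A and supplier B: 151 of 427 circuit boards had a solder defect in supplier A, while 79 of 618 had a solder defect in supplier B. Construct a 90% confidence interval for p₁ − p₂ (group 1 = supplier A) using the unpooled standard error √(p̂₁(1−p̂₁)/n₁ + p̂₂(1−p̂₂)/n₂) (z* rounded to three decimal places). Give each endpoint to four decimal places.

(0.1818, 0.2698)

p̂₁ = 151/427 = 0.35363, p̂₂ = 79/618 = 0.12783; p̂₁ − p̂₂ = 0.22580.
Unpooled SE = √(p̂₁(1−p̂₁)/n₁ + p̂₂(1−p̂₂)/n₂) = √(0.000535306 + 0.000180406) = 0.026753.
For 90% confidence, z* = 1.645. Margin of error = 0.04401.
So the interval runs from 0.1818 to 0.2698.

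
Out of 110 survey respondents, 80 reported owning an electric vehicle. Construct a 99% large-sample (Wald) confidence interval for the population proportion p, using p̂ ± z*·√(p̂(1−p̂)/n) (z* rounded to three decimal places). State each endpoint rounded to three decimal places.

p̂ = 80/110 = 0.72727.
Standard error of p̂: √(0.198347/110) = √0.001803156 = 0.042464.
For 99% confidence, z* = 2.576.
Margin of error: 2.576 × 0.042464 = 0.10939.
Interval: 0.72727 ± 0.10939 → (0.618, 0.837).

(0.618, 0.837)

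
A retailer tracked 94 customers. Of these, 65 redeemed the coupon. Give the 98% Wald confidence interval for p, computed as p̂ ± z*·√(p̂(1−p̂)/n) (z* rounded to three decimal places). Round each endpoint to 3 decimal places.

(0.581, 0.802)

Sample proportion p̂ = 65/94 = 0.69149.
Standard error of p̂: √(0.213332/94) = √0.002269487 = 0.047639.
For 98% confidence, z* = 2.326.
Margin of error: 2.326 × 0.047639 = 0.11081.
CI: 0.69149 ± 0.11081 = (0.581, 0.802).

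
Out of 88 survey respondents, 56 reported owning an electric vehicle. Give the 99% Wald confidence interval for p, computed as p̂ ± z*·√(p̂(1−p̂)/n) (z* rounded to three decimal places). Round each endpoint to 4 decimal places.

p̂ = 56/88 = 0.63636.
SE(p̂) = √(0.63636·0.36364/88) = 0.051280.
z* = 2.576 at the 99% level.
Margin = 2.576·0.051280 = 0.13210.
Interval: 0.63636 ± 0.13210 → (0.5043, 0.7685).

(0.5043, 0.7685)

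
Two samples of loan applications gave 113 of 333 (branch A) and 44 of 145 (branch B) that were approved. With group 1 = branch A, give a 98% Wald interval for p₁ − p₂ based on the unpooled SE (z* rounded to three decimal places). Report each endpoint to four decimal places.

(-0.0715, 0.1433)

p̂₁ = 0.33934, p̂₂ = 0.30345, so the observed difference is 0.03589.
SE = √(0.000673238 + 0.001457706) = √0.002130944 = 0.046162.
z* = 2.326 at the 98% level. Margin = 2.326·0.046162 = 0.10737.
CI: 0.03589 ± 0.10737 = (-0.0715, 0.1433).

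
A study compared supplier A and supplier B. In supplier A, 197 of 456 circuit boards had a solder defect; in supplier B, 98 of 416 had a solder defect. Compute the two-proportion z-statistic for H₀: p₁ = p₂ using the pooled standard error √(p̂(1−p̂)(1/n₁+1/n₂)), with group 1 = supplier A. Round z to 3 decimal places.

p̂₁ = 197/456 = 0.43202, p̂₂ = 98/416 = 0.23558.
Pooling: p̂ = 295/872 = 0.33830.
Pooled SE = √[0.2238540·0.00459683] ≈ 0.032078.
z = (p̂₁ − p̂₂)/SE = (0.43202 − 0.23558)/0.032078 = 0.19644/0.032078 = 6.124.

z = 6.124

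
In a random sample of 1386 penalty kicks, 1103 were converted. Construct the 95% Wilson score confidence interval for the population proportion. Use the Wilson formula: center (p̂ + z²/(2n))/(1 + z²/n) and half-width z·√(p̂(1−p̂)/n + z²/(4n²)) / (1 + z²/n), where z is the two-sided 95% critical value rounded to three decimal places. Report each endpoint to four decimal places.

Here p̂ = 1103/1386 = 0.79582 and z = 1.960 (z² = 3.841600).
Denominator 1 + z²/n = 1 + 3.841600/1386 = 1.002772.
Adjusted center: (0.79582 + z²/(2n))/1.002772 = 0.79500.
Radicand: p̂(1−p̂)/n + z²/(4n²) = 0.000117239 + 0.000000500 = 0.000117739.
Half-width = 1.960·√0.000117739/1.002772 = 0.02121.
CI: 0.79500 ± 0.02121 = (0.7738, 0.8162).

(0.7738, 0.8162)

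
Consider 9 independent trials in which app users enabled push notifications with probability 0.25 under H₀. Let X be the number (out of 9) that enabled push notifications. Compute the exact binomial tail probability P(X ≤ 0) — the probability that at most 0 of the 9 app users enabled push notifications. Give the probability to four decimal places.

X is binomial with n = 9 and p = 0.25.
P(X ≤ 0) = C(9,0)·0.25^0·0.75^9.
= 0.075085 = 0.0751.

P = 0.0751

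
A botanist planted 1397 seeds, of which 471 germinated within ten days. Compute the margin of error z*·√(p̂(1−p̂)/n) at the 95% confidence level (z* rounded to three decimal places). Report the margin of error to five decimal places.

With x = 471 successes in n = 1397, p̂ = 0.33715.
Standard error of p̂: √(0.223480/1397) = √0.000159972 = 0.012648.
The 95% critical value is z* = 1.960.
So ME = 0.02479.

ME = 0.02479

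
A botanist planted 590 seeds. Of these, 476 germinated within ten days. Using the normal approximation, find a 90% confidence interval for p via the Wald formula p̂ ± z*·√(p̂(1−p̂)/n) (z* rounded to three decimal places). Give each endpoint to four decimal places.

p̂ = 476/590 = 0.80678.
Standard error of p̂: √(0.155886/590) = √0.000264214 = 0.016255.
z* = 1.645 at the 90% level.
Margin of error: 1.645 × 0.016255 = 0.02674.
So the interval runs from 0.7800 to 0.8335.

(0.7800, 0.8335)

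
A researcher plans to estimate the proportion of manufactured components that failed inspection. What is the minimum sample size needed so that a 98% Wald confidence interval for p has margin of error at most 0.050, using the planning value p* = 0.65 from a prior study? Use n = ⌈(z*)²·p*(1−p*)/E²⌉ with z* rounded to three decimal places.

z* = 2.326 at the 98% level.
p*(1−p*) = 0.65·0.35 = 0.2275.
(z*)²·p*(1−p*)/E² = 5.410276·0.2275/0.002500 = 492.335.
⌈492.335⌉ = 493.

n = 493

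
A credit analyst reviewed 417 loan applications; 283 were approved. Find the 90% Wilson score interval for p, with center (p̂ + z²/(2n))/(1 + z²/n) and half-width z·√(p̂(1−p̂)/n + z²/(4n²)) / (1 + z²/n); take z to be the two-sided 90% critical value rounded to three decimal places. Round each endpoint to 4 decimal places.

p̂ = 283/417 = 0.67866; z = 1.645, so z² = 2.706025.
Denominator 1 + z²/n = 1 + 2.706025/417 = 1.006489.
Center = (0.67866 + 0.003245)/1.006489 = 0.67751.
Radicand: p̂(1−p̂)/n + z²/(4n²) = 0.000522978 + 0.000003890 = 0.000526868.
Half-width = z·√(radicand)/denom = 1.645·0.022954/1.006489 = 0.03752.
Interval: 0.67751 ± 0.03752 → (0.6400, 0.7150).

(0.6400, 0.7150)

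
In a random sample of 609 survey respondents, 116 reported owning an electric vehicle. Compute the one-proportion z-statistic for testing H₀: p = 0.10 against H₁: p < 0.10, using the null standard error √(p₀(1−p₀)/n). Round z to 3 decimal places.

z = 7.443

With x = 116 successes in n = 609, p̂ = 0.19048.
SE₀ = √(0.10·0.90/609) = 0.012157.
z = (0.19048 − 0.10)/0.012157 = 0.09048/0.012157 = 7.443.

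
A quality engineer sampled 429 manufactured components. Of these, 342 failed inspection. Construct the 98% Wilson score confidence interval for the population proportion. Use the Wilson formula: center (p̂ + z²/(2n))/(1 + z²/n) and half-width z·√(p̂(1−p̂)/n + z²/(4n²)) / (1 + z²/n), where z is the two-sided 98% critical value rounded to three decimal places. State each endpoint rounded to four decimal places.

(0.7485, 0.8385)

p̂ = 342/429 = 0.79720; z = 2.326, so z² = 5.410276.
Denominator 1 + z²/n = 1 + 5.410276/429 = 1.012611.
Center = (0.79720 + 0.006306)/1.012611 = 0.79350.
Radicand: p̂(1−p̂)/n + z²/(4n²) = 0.000376854 + 0.000007349 = 0.000384203.
Half-width = z·√(radicand)/denom = 2.326·0.019601/1.012611 = 0.04502.
So the interval runs from 0.7485 to 0.8385.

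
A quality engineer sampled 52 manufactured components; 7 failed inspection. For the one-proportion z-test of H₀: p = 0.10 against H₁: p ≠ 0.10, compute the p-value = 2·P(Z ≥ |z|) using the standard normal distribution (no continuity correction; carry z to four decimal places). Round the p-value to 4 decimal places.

p-value = 0.4054

p̂ = 7/52 = 0.13462.
SE₀ = √(0.10·0.90/52) = 0.041603.
Test statistic (full precision, shown to 4 dp): z = (7/52 − 0.10)/SE₀ ≈ 0.8321.
From the standard normal, 2·P(Z ≥ |z|) = 0.4054.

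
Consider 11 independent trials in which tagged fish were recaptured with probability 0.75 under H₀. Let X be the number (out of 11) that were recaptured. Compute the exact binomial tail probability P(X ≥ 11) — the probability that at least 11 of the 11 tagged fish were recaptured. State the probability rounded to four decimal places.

X ~ Binomial(n=11, p=0.75).
P(X ≥ 11) = C(11,11)·0.75^11·0.25^0.
= 0.042235 = 0.0422.

P = 0.0422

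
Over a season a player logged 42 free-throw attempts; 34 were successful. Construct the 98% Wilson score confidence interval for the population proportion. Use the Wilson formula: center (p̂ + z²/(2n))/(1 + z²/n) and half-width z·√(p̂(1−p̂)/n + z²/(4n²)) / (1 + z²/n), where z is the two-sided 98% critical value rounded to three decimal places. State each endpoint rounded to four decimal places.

Here p̂ = 34/42 = 0.80952 and z = 2.326 (z² = 5.410276).
Denominator 1 + z²/n = 1 + 5.410276/42 = 1.128816.
Adjusted center: (0.80952 + z²/(2n))/1.128816 = 0.77420.
Radicand: p̂(1−p̂)/n + z²/(4n²) = 0.003671310 + 0.000766762 = 0.004438072.
Half-width = 2.326·√0.004438072/1.128816 = 0.13727.
CI: 0.77420 ± 0.13727 = (0.6369, 0.9115).

(0.6369, 0.9115)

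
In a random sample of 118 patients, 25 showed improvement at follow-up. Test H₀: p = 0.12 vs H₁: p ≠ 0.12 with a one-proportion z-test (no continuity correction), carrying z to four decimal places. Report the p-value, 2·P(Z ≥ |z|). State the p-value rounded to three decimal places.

p-value = 0.002

p̂ = 25/118 = 0.21186.
SE₀ = √(0.12·0.88/118) = 0.029915.
z = (p̂ − p₀)/SE = (25/118 − 0.12)/0.029915 ≈ 3.0708.
p-value = 2·P(Z ≥ |z|) with z = 3.0708 → 0.002.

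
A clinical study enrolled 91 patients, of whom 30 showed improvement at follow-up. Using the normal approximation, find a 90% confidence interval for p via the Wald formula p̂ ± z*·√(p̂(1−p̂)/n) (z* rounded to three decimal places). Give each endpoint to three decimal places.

With x = 30 successes in n = 91, p̂ = 0.32967.
Standard error of p̂: √(0.220988/91) = √0.002428437 = 0.049279.
For 90% confidence, z* = 1.645.
Margin of error: 1.645 × 0.049279 = 0.08106.
CI: 0.32967 ± 0.08106 = (0.249, 0.411).

(0.249, 0.411)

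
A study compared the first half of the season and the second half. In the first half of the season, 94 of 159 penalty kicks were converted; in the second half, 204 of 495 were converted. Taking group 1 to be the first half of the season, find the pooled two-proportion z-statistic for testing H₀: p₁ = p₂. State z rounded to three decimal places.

p̂₁ = 94/159 = 0.59119, p̂₂ = 204/495 = 0.41212.
Pooling: p̂ = 298/654 = 0.45566.
SE = √[p̂(1−p̂)(1/n₁+1/n₂)] = √[0.45566·0.54434·(1/159+1/495)] ≈ 0.045399.
z = (p̂₁ − p̂₂)/SE = (0.59119 − 0.41212)/0.045399 = 0.17907/0.045399 = 3.944.

z = 3.944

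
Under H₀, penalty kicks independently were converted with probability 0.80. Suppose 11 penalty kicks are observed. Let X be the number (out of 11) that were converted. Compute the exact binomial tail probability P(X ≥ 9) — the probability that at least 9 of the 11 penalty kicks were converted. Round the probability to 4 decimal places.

P = 0.6174

X is binomial with n = 11 and p = 0.80.
P(X ≥ 9) = C(11,9)·0.80^9·0.20^2 + C(11,10)·0.80^10·0.20^1 + C(11,11)·0.80^11·0.20^0.
= 0.295279 + 0.236223 + 0.085899 = 0.6174.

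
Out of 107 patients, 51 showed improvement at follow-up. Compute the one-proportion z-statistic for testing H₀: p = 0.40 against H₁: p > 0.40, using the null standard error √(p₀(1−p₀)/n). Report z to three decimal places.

z = 1.618

The sample proportion is 51/107 = 0.47664.
Null standard error: √(0.40·0.60/107) = √0.002242991 = 0.047360.
Test statistic: z = 0.07664/0.047360 = 1.618.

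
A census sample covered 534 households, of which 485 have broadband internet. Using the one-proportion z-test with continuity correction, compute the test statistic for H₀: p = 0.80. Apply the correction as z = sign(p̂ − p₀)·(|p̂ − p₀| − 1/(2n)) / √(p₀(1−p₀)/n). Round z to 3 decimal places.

Sample proportion p̂ = 485/534 = 0.90824. p̂ − p₀ = 0.108240.
1/(2n) = 0.000936.
Corrected numerator: |0.108240| − 0.000936 = 0.107304.
SE₀ = √(0.80·0.20/534) = 0.017310.
z = (+)0.107304/0.017310 = 6.199.

z = 6.199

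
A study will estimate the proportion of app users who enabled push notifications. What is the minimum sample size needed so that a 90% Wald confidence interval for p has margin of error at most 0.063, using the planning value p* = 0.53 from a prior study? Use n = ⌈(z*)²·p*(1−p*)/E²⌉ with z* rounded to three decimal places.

n = 170

The 90% critical value is z* = 1.645.
p*(1−p*) = 0.53·0.47 = 0.2491.
(z*)²·p*(1−p*)/E² = 2.706025·0.2491/0.003969 = 169.834.
⌈169.834⌉ = 170.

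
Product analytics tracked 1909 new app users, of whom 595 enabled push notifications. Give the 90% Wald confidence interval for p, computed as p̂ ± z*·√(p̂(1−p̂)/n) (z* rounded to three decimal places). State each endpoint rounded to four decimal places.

p̂ = 595/1909 = 0.31168.
SE = √(p̂(1−p̂)/n) = √(0.214536/1909) = 0.010601.
z* = 1.645 at the 90% level.
Margin = 1.645·0.010601 = 0.01744.
Interval: 0.31168 ± 0.01744 → (0.2942, 0.3291).

(0.2942, 0.3291)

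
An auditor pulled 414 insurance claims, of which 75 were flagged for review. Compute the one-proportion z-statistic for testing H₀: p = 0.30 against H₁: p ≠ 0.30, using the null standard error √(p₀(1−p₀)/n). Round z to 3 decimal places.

z = -5.277

Sample proportion p̂ = 75/414 = 0.18116.
SE₀ = √(0.30·0.70/414) = 0.022522.
z = (0.18116 − 0.30)/0.022522 = -0.11884/0.022522 = -5.277.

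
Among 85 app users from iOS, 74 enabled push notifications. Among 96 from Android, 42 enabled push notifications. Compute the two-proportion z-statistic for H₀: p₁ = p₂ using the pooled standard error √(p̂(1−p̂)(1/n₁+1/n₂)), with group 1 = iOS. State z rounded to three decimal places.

Sample proportions: p̂₁ = 74/85 = 0.87059 and p̂₂ = 42/96 = 0.43750.
Pooling: p̂ = 116/181 = 0.64088.
Pooled SE = √[0.2301517·0.02218137] ≈ 0.071450.
z = 0.43309/0.071450 = 6.061.

z = 6.061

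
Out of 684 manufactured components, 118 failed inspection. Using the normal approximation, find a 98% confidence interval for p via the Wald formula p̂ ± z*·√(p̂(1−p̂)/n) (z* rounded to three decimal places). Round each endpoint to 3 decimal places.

Sample proportion p̂ = 118/684 = 0.17251.
SE(p̂) = √(0.17251·0.82749/684) = 0.014447.
The 98% critical value is z* = 2.326.
Margin of error: 2.326 × 0.014447 = 0.03360.
Interval: 0.17251 ± 0.03360 → (0.139, 0.206).

(0.139, 0.206)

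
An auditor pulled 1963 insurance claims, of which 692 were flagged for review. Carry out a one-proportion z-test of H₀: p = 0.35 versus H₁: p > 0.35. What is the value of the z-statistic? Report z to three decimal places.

With x = 692 successes in n = 1963, p̂ = 0.35252.
Null standard error: √(0.35·0.65/1963) = √0.000115894 = 0.010765.
z = (p̂ − p₀)/SE = (0.35252 − 0.35)/0.010765 = 0.234.

z = 0.234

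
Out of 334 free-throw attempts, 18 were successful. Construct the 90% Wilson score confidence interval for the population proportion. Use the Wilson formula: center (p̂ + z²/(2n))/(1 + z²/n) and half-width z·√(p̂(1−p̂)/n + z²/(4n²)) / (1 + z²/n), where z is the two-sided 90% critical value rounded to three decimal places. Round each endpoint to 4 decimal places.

p̂ = 18/334 = 0.05389; z = 1.645, so z² = 2.706025.
Denominator 1 + z²/n = 1 + 2.706025/334 = 1.008102.
Center = (0.05389 + 0.004051)/1.008102 = 0.05748.
Radicand: p̂(1−p̂)/n + z²/(4n²) = 0.000152658 + 0.000006064 = 0.000158722.
Half-width = 1.645·√0.000158722/1.008102 = 0.02056.
CI: 0.05748 ± 0.02056 = (0.0369, 0.0780).

(0.0369, 0.0780)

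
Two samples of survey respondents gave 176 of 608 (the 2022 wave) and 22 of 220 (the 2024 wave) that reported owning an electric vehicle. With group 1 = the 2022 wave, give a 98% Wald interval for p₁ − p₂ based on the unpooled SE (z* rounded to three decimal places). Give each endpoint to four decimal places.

(0.1259, 0.2531)

p̂₁ = 176/608 = 0.28947, p̂₂ = 22/220 = 0.10000; p̂₁ − p̂₂ = 0.18947.
SE = √(0.000338287 + 0.000409091) = √0.000747378 = 0.027338.
For 98% confidence, z* = 2.326. Margin = 2.326·0.027338 = 0.06359.
CI: 0.18947 ± 0.06359 = (0.1259, 0.2531).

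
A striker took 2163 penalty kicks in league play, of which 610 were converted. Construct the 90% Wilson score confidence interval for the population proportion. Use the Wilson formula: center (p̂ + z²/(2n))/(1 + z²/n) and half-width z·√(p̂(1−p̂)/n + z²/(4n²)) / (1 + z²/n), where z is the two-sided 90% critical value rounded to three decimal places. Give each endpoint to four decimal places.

Here p̂ = 610/2163 = 0.28202 and z = 1.645 (z² = 2.706025).
1 + z²/n = 1.001251.
Center = (0.28202 + 0.000626)/1.001251 = 0.28229.
Radicand: p̂(1−p̂)/n + z²/(4n²) = 0.000093612 + 0.000000145 = 0.000093757.
Half-width = 1.645·√0.000093757/1.001251 = 0.01591.
So the interval runs from 0.2664 to 0.2982.

(0.2664, 0.2982)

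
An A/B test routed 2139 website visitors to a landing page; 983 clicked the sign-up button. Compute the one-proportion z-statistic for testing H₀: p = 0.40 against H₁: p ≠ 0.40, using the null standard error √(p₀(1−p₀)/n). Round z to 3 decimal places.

With x = 983 successes in n = 2139, p̂ = 0.45956.
SE₀ = √(0.40·0.60/2139) = 0.010593.
z = (p̂ − p₀)/SE = (0.45956 − 0.40)/0.010593 = 5.623.

z = 5.623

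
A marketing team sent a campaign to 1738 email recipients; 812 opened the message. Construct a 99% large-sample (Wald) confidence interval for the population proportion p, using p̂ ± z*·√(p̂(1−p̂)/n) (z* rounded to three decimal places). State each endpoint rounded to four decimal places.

(0.4364, 0.4980)

p̂ = 812/1738 = 0.46720.
Standard error of p̂: √(0.248924/1738) = √0.000143225 = 0.011968.
z* = 2.576 at the 99% level.
Margin = 2.576·0.011968 = 0.03083.
CI: 0.46720 ± 0.03083 = (0.4364, 0.4980).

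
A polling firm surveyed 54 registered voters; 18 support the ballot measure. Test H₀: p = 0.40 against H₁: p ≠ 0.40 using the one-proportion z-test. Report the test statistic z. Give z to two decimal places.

z = -1.00

The sample proportion is 18/54 = 0.33333.
Under H₀, SE = √(p₀(1−p₀)/n) = √(0.40·0.60/54) = √0.004444444 = 0.066667.
z = (p̂ − p₀)/SE = (0.33333 − 0.40)/0.066667 = -1.00.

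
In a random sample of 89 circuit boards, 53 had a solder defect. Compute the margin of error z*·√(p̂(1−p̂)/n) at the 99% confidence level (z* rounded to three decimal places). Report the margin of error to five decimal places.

p̂ = 53/89 = 0.59551.
SE = √(p̂(1−p̂)/n) = √(0.240879/89) = 0.052024.
For 99% confidence, z* = 2.576.
Margin of error = z*·SE = 2.576 × 0.052024 = 0.13401.

ME = 0.13401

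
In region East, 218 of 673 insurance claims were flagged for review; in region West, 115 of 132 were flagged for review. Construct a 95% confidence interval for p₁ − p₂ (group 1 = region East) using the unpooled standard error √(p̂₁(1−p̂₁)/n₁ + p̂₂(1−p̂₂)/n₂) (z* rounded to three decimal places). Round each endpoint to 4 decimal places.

p̂₁ = 0.32392, p̂₂ = 0.87121, so the observed difference is -0.54729.
Unpooled SE = √(p̂₁(1−p̂₁)/n₁ + p̂₂(1−p̂₂)/n₂) = √(0.000325404 + 0.000850012) = 0.034284.
For 95% confidence, z* = 1.960. Margin = 1.960·0.034284 = 0.06720.
So the interval runs from -0.6145 to -0.4801.

(-0.6145, -0.4801)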